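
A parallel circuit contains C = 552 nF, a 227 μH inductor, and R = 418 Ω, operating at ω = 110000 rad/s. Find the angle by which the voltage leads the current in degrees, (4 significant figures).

-83.40°

X_L = ωL = 24.97 Ω
X_C = 1/(ωC) = 16.47 Ω
Parallel: admittances add. Y = 1/R + 1/(jωL) + jωC
Y = (0.002392 + j0.02067) S
|Y| = 0.02081 S → |Z| = 1/|Y| = 48.05 Ω, ∠Z = −∠Y = -83.40°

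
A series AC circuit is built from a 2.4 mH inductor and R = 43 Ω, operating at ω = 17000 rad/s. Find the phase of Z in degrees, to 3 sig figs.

43.5°

X_L = ωL = 40.8 Ω
Z = 43.0 + j40.8 Ω
|Z| = √(43.0² + 40.8²) = 59.3 Ω
∠Z = arctan(40.8/43.0) = 43.5°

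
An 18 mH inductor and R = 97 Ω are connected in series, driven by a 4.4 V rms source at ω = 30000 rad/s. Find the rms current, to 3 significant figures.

X_L = ωL = 540 Ω
Z = 97.0 + j540 Ω
|Z| = √(97.0² + 540²) = 549 Ω
I = V/|Z| = 4.4/549 = 8.02 mA

8.02 mA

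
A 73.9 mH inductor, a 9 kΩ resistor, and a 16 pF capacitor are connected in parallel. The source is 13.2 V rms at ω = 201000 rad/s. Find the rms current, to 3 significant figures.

1.69 mA

X_L = ωL = 14900 Ω
X_C = 1/(ωC) = 311000 Ω
Parallel: admittances add. Y = 1/R + 1/(jωL) + jωC
Y = (0.000111 − j6.41e-05) S
|Y| = 0.000128 S → |Z| = 1/|Y| = 7800 Ω, ∠Z = −∠Y = 30.0°
I = V/|Z| = 13.2/7800 = 1.69 mA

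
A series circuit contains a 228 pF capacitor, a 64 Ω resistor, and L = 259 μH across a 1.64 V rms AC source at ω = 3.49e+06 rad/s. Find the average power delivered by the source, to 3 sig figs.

1.34 mW

X_L = ωL = 904 Ω
X_C = 1/(ωC) = 1260 Ω
Net reactance X = X_L − X_C = -353 Ω
Z = 64.0 − j353 Ω
|Z| = √(64.0² + 353²) = 359 Ω
∠Z = arctan(-353/64.0) = -79.7°
I = V/|Z| = 4.57 mA
P = VI cos φ = 1.64 × 0.00457 × cos(-79.7°) = 1.34 mW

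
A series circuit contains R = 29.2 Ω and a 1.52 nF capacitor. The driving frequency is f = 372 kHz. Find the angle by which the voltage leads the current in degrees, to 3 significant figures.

-84.1°

ω = 2πf = 2.337e+06 rad/s
X_C = 1/(ωC) = 281 Ω
Z = 29.2 − j281 Ω
|Z| = √(29.2² + 281²) = 283 Ω
∠Z = arctan(-281/29.2) = -84.1°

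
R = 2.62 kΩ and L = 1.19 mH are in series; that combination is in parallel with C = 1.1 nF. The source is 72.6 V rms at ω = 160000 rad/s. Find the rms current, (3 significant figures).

29.6 mA

X_L = ωL = 190 Ω
X_C = 1/(ωC) = 5680 Ω
Branch 1 (R+jX_L): Z₁ = 2620 + j190 Ω, |Z₁| = 2630 Ω
Branch 2 (−jX_C): Z₂ = −j5680 Ω
Parallel: Z = Z₁Z₂/(Z₁+Z₂), |Z| = 2450 Ω, ∠Z = -21.3°
I = V/|Z| = 72.6/2450 = 29.6 mA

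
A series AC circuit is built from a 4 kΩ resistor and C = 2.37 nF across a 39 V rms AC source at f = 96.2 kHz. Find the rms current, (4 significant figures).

9.605 mA

ω = 2πf = 604400 rad/s
X_C = 1/(ωC) = 698.1 Ω
Z = 4000 − j698.1 Ω
|Z| = √(4000² + 698.1²) = 4060 Ω
I = V/|Z| = 39/4060 = 9.605 mA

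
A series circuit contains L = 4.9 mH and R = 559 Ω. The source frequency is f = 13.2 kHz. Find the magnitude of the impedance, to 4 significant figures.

ω = 2πf = 82940 rad/s
X_L = ωL = 406.4 Ω
Z = 559.0 + j406.4 Ω
|Z| = √(559.0² + 406.4²) = 691.1 Ω

691.1 Ω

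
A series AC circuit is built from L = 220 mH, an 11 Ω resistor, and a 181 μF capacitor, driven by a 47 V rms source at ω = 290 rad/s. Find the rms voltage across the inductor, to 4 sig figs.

X_L = ωL = 63.80 Ω
X_C = 1/(ωC) = 19.05 Ω
Net reactance X = X_L − X_C = 44.75 Ω
Z = 11.00 + j44.75 Ω
|Z| = √(11.00² + 44.75²) = 46.08 Ω
I = V/|Z| = 1.020 A
V_L = I·|Z_L| = 1.020 × 63.80 = 65.07 V

65.07 V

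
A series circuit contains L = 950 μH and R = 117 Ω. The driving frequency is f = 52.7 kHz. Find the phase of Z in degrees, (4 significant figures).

ω = 2πf = 331100 rad/s
X_L = ωL = 314.6 Ω
Z = 117.0 + j314.6 Ω
|Z| = √(117.0² + 314.6²) = 335.6 Ω
∠Z = arctan(314.6/117.0) = 69.60°

69.60°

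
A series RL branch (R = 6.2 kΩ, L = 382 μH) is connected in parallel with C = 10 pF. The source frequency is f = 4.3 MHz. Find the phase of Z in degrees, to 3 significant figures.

ω = 2πf = 2.702e+07 rad/s
X_L = ωL = 10300 Ω
X_C = 1/(ωC) = 3700 Ω
Branch 1 (R+jX_L): Z₁ = 6200 + j10300 Ω, |Z₁| = 12000 Ω
Branch 2 (−jX_C): Z₂ = −j3700 Ω
Parallel: Z = Z₁Z₂/(Z₁+Z₂), |Z| = 4910 Ω, ∠Z = -77.9°

-77.9°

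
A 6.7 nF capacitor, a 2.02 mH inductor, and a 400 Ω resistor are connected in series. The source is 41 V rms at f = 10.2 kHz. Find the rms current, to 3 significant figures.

18.3 mA

ω = 2πf = 64090 rad/s
X_L = ωL = 129 Ω
X_C = 1/(ωC) = 2330 Ω
Net reactance X = X_L − X_C = -2200 Ω
Z = 400 − j2200 Ω
|Z| = √(400² + 2200²) = 2240 Ω
I = V/|Z| = 41/2240 = 18.3 mA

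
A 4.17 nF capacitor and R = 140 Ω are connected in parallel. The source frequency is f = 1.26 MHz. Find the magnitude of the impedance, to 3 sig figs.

29.6 Ω

ω = 2πf = 7.917e+06 rad/s
X_C = 1/(ωC) = 30.3 Ω
Parallel: admittances add. Y = 1/R + jωC
Y = (0.00714 + j0.0330) S
|Y| = 0.0338 S → |Z| = 1/|Y| = 29.6 Ω, ∠Z = −∠Y = -77.8°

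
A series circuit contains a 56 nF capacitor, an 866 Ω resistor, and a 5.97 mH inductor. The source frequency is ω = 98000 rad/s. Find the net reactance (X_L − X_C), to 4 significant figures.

X_L = ωL = 585.1 Ω
X_C = 1/(ωC) = 182.2 Ω
X = 585.1 − 182.2 = 402.8 Ω

402.8 Ω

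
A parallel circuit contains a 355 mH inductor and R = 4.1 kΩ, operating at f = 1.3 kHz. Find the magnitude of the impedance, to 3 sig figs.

ω = 2πf = 8168 rad/s
X_L = ωL = 2900 Ω
Parallel: admittances add. Y = 1/R + 1/(jωL)
Y = (0.000244 − j0.000345) S
|Y| = 0.000422 S → |Z| = 1/|Y| = 2370 Ω, ∠Z = −∠Y = 54.7°

2370 Ω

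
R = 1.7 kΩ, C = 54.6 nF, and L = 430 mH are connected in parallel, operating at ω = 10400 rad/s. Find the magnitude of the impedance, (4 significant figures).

X_L = ωL = 4472 Ω
X_C = 1/(ωC) = 1761 Ω
Parallel: admittances add. Y = 1/R + 1/(jωL) + jωC
Y = (0.0005882 + j0.0003442) S
|Y| = 0.0006816 S → |Z| = 1/|Y| = 1467 Ω, ∠Z = −∠Y = -30.34°

1467 Ω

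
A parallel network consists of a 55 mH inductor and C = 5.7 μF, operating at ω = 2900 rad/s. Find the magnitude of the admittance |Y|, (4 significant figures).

X_L = ωL = 159.5 Ω
X_C = 1/(ωC) = 60.50 Ω
Parallel: admittances add. Y = 1/(jωL) + jωC
Y = (0 + j0.01026) S
|Y| = 0.01026 S → |Z| = 1/|Y| = 97.46 Ω, ∠Z = −∠Y = -90.00°

10.26 mS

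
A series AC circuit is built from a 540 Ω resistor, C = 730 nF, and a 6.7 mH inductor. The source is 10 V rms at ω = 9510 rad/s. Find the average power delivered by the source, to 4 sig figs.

181.2 mW

X_L = ωL = 63.72 Ω
X_C = 1/(ωC) = 144.0 Ω
Net reactance X = X_L − X_C = -80.33 Ω
Z = 540.0 − j80.33 Ω
|Z| = √(540.0² + 80.33²) = 545.9 Ω
∠Z = arctan(-80.33/540.0) = -8.461°
I = V/|Z| = 18.32 mA
P = VI cos φ = 10 × 0.01832 × cos(-8.461°) = 181.2 mW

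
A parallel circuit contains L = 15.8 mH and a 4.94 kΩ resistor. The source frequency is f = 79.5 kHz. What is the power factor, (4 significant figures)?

0.8476

ω = 2πf = 499500 rad/s
X_L = ωL = 7892 Ω
Parallel: admittances add. Y = 1/R + 1/(jωL)
Y = (0.0002024 − j0.0001267) S
|Y| = 0.0002388 S → |Z| = 1/|Y| = 4187 Ω, ∠Z = −∠Y = 32.04°
cos φ = cos(32.04°) = 0.8476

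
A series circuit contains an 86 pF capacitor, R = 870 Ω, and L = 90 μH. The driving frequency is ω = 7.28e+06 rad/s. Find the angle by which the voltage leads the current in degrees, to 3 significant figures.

X_L = ωL = 655 Ω
X_C = 1/(ωC) = 1600 Ω
Net reactance X = X_L − X_C = -942 Ω
Z = 870 − j942 Ω
|Z| = √(870² + 942²) = 1280 Ω
∠Z = arctan(-942/870) = -47.3°

-47.3°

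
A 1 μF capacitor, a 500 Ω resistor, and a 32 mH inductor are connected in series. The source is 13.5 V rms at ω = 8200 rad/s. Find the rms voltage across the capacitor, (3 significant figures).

3.17 V

X_L = ωL = 262 Ω
X_C = 1/(ωC) = 122 Ω
Net reactance X = X_L − X_C = 140 Ω
Z = 500 + j140 Ω
|Z| = √(500² + 140²) = 519 Ω
I = V/|Z| = 26.0 mA
V_C = I·|Z_C| = 0.0260 × 122 = 3.17 V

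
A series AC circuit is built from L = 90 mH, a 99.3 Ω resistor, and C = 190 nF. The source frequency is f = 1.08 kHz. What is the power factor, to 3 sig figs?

0.516

ω = 2πf = 6786 rad/s
X_L = ωL = 611 Ω
X_C = 1/(ωC) = 776 Ω
Net reactance X = X_L − X_C = -165 Ω
Z = 99.3 − j165 Ω
|Z| = √(99.3² + 165²) = 192 Ω
∠Z = arctan(-165/99.3) = -58.9°
cos φ = cos(-58.9°) = 0.516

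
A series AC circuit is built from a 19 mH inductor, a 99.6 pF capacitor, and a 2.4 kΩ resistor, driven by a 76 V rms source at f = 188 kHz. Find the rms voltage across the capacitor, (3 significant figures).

45.7 V

ω = 2πf = 1.181e+06 rad/s
X_L = ωL = 22400 Ω
X_C = 1/(ωC) = 8500 Ω
Net reactance X = X_L − X_C = 13900 Ω
Z = 2400 + j13900 Ω
|Z| = √(2400² + 13900²) = 14100 Ω
I = V/|Z| = 5.37 mA
V_C = I·|Z_C| = 0.00537 × 8500 = 45.7 V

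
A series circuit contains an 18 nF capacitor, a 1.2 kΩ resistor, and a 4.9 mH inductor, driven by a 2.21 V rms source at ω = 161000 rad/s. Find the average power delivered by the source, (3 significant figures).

3.58 mW

X_L = ωL = 789 Ω
X_C = 1/(ωC) = 345 Ω
Net reactance X = X_L − X_C = 444 Ω
Z = 1200 + j444 Ω
|Z| = √(1200² + 444²) = 1280 Ω
∠Z = arctan(444/1200) = 20.3°
I = V/|Z| = 1.73 mA
P = VI cos φ = 2.21 × 0.00173 × cos(20.3°) = 3.58 mW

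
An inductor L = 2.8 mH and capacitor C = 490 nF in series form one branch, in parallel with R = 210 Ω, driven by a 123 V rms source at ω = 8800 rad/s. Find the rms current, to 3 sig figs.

X_L = ωL = 24.6 Ω
X_C = 1/(ωC) = 232 Ω
Branch 1: Z₁ = R = 210 Ω
Branch 2 (series LC): Z₂ = j(X_L − X_C) = −j207 Ω
Parallel: Z = Z₁Z₂/(Z₁+Z₂), |Z| = 148 Ω, ∠Z = -45.4°
I = V/|Z| = 123/148 = 834 mA

834 mA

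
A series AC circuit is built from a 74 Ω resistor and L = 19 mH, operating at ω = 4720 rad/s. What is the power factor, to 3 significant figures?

X_L = ωL = 89.7 Ω
Z = 74.0 + j89.7 Ω
|Z| = √(74.0² + 89.7²) = 116 Ω
∠Z = arctan(89.7/74.0) = 50.5°
cos φ = cos(50.5°) = 0.636

0.636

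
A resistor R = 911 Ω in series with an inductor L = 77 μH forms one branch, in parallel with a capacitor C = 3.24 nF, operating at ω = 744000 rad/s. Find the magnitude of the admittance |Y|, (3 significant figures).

X_L = ωL = 57.3 Ω
X_C = 1/(ωC) = 415 Ω
Branch 1 (R+jX_L): Z₁ = 911 + j57.3 Ω, |Z₁| = 913 Ω
Branch 2 (−jX_C): Z₂ = −j415 Ω
Parallel: Z = Z₁Z₂/(Z₁+Z₂), |Z| = 387 Ω, ∠Z = -65.0°
|Y| = 1/|Z| = 2.58 mS

2.58 mS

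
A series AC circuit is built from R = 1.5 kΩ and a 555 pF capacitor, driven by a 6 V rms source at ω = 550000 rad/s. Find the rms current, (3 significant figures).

X_C = 1/(ωC) = 3280 Ω
Z = 1500 − j3280 Ω
|Z| = √(1500² + 3280²) = 3600 Ω
I = V/|Z| = 6/3600 = 1.67 mA

1.67 mA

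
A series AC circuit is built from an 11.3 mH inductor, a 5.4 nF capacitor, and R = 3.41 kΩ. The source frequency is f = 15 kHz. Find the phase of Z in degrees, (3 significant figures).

ω = 2πf = 94250 rad/s
X_L = ωL = 1060 Ω
X_C = 1/(ωC) = 1960 Ω
Net reactance X = X_L − X_C = -900 Ω
Z = 3410 − j900 Ω
|Z| = √(3410² + 900²) = 3530 Ω
∠Z = arctan(-900/3410) = -14.8°

-14.8°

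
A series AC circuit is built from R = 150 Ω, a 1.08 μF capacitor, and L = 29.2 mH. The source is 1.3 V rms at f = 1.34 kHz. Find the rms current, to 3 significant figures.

6.42 mA

ω = 2πf = 8419 rad/s
X_L = ωL = 246 Ω
X_C = 1/(ωC) = 110 Ω
Net reactance X = X_L − X_C = 136 Ω
Z = 150 + j136 Ω
|Z| = √(150² + 136²) = 202 Ω
I = V/|Z| = 1.3/202 = 6.42 mA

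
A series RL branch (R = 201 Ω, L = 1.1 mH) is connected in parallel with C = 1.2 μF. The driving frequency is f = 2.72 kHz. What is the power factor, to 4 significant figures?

0.2389

ω = 2πf = 17090 rad/s
X_L = ωL = 18.80 Ω
X_C = 1/(ωC) = 48.76 Ω
Branch 1 (R+jX_L): Z₁ = 201.0 + j18.80 Ω, |Z₁| = 201.9 Ω
Branch 2 (−jX_C): Z₂ = −j48.76 Ω
Parallel: Z = Z₁Z₂/(Z₁+Z₂), |Z| = 48.44 Ω, ∠Z = -76.18°
cos φ = cos(-76.18°) = 0.2389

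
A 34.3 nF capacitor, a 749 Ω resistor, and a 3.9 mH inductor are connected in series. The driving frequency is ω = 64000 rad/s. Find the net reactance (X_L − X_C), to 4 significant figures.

X_L = ωL = 249.6 Ω
X_C = 1/(ωC) = 455.5 Ω
X = 249.6 − 455.5 = -205.9 Ω

-205.9 Ω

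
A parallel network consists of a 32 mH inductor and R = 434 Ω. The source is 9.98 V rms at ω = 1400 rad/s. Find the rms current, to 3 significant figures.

X_L = ωL = 44.8 Ω
Parallel: admittances add. Y = 1/R + 1/(jωL)
Y = (0.00230 − j0.0223) S
|Y| = 0.0224 S → |Z| = 1/|Y| = 44.6 Ω, ∠Z = −∠Y = 84.1°
I = V/|Z| = 9.98/44.6 = 224 mA

224 mA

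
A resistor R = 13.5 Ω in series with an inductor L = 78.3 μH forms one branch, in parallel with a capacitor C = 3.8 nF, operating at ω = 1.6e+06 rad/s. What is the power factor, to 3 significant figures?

X_L = ωL = 125 Ω
X_C = 1/(ωC) = 164 Ω
Branch 1 (R+jX_L): Z₁ = 13.5 + j125 Ω, |Z₁| = 126 Ω
Branch 2 (−jX_C): Z₂ = −j164 Ω
Parallel: Z = Z₁Z₂/(Z₁+Z₂), |Z| = 500 Ω, ∠Z = 64.8°
cos φ = cos(64.8°) = 0.425

0.425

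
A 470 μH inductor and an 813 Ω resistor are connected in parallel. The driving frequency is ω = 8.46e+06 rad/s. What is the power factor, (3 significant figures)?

X_L = ωL = 3980 Ω
Parallel: admittances add. Y = 1/R + 1/(jωL)
Y = (0.00123 − j0.000251) S
|Y| = 0.00126 S → |Z| = 1/|Y| = 797 Ω, ∠Z = −∠Y = 11.6°
cos φ = cos(11.6°) = 0.980

0.980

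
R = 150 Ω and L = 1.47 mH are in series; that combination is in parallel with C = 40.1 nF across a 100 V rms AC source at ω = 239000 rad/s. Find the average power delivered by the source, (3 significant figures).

X_L = ωL = 351 Ω
X_C = 1/(ωC) = 104 Ω
Branch 1 (R+jX_L): Z₁ = 150 + j351 Ω, |Z₁| = 382 Ω
Branch 2 (−jX_C): Z₂ = −j104 Ω
Parallel: Z = Z₁Z₂/(Z₁+Z₂), |Z| = 138 Ω, ∠Z = -81.8°
I = V/|Z| = 725 mA
P = VI cos φ = 100 × 0.725 × cos(-81.8°) = 10.3 W

10.3 W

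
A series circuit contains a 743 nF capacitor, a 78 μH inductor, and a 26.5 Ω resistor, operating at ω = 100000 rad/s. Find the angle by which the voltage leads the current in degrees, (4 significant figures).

-12.05°

X_L = ωL = 7.800 Ω
X_C = 1/(ωC) = 13.46 Ω
Net reactance X = X_L − X_C = -5.659 Ω
Z = 26.50 − j5.659 Ω
|Z| = √(26.50² + 5.659²) = 27.10 Ω
∠Z = arctan(-5.659/26.50) = -12.05°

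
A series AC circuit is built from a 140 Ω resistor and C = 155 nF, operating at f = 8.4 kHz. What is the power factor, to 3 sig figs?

0.753

ω = 2πf = 52780 rad/s
X_C = 1/(ωC) = 122 Ω
Z = 140 − j122 Ω
|Z| = √(140² + 122²) = 186 Ω
∠Z = arctan(-122/140) = -41.1°
cos φ = cos(-41.1°) = 0.753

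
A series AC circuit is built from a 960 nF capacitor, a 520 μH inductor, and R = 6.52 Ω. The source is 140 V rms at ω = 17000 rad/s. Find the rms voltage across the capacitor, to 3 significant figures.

X_L = ωL = 8.84 Ω
X_C = 1/(ωC) = 61.3 Ω
Net reactance X = X_L − X_C = -52.4 Ω
Z = 6.52 − j52.4 Ω
|Z| = √(6.52² + 52.4²) = 52.8 Ω
I = V/|Z| = 2.65 A
V_C = I·|Z_C| = 2.65 × 61.3 = 162 V

162 V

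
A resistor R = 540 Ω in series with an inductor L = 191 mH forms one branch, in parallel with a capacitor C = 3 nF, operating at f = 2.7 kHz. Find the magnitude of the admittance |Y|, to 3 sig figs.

254 μS

ω = 2πf = 16960 rad/s
X_L = ωL = 3240 Ω
X_C = 1/(ωC) = 19600 Ω
Branch 1 (R+jX_L): Z₁ = 540 + j3240 Ω, |Z₁| = 3280 Ω
Branch 2 (−jX_C): Z₂ = −j19600 Ω
Parallel: Z = Z₁Z₂/(Z₁+Z₂), |Z| = 3930 Ω, ∠Z = 78.7°
|Y| = 1/|Z| = 254 μS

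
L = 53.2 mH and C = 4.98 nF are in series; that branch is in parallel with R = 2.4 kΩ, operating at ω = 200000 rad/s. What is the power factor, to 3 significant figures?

X_L = ωL = 10600 Ω
X_C = 1/(ωC) = 1000 Ω
Branch 1: Z₁ = R = 2400 Ω
Branch 2 (series LC): Z₂ = j(X_L − X_C) = j9640 Ω
Parallel: Z = Z₁Z₂/(Z₁+Z₂), |Z| = 2330 Ω, ∠Z = 14.0°
cos φ = cos(14.0°) = 0.970

0.970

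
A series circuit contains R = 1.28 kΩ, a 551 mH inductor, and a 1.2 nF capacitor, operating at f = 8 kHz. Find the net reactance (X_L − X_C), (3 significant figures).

11100 Ω

ω = 2πf = 50270 rad/s
X_L = ωL = 27700 Ω
X_C = 1/(ωC) = 16600 Ω
X = 27700 − 16600 = 11100 Ω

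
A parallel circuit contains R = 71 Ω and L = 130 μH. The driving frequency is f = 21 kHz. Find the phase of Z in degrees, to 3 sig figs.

76.4°

ω = 2πf = 131900 rad/s
X_L = ωL = 17.2 Ω
Parallel: admittances add. Y = 1/R + 1/(jωL)
Y = (0.0141 − j0.0583) S
|Y| = 0.0600 S → |Z| = 1/|Y| = 16.7 Ω, ∠Z = −∠Y = 76.4°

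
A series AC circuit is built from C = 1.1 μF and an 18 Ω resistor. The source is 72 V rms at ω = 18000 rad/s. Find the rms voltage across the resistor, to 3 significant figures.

24.2 V

X_C = 1/(ωC) = 50.5 Ω
Z = 18.0 − j50.5 Ω
|Z| = √(18.0² + 50.5²) = 53.6 Ω
I = V/|Z| = 1.34 A
V_R = I·|Z_R| = 1.34 × 18.0 = 24.2 V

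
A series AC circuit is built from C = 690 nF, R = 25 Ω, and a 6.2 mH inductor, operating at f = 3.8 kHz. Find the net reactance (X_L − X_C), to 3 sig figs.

ω = 2πf = 23880 rad/s
X_L = ωL = 148 Ω
X_C = 1/(ωC) = 60.7 Ω
X = 148 − 60.7 = 87.3 Ω

87.3 Ω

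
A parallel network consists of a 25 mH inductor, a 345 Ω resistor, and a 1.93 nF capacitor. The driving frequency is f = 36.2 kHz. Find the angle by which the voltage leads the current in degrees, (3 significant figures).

ω = 2πf = 227500 rad/s
X_L = ωL = 5690 Ω
X_C = 1/(ωC) = 2280 Ω
Parallel: admittances add. Y = 1/R + 1/(jωL) + jωC
Y = (0.00290 + j0.000263) S
|Y| = 0.00291 S → |Z| = 1/|Y| = 344 Ω, ∠Z = −∠Y = -5.19°

-5.19°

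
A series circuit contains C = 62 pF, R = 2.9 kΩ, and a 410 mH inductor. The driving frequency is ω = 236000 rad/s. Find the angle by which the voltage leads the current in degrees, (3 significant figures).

84.2°

X_L = ωL = 96800 Ω
X_C = 1/(ωC) = 68300 Ω
Net reactance X = X_L − X_C = 28400 Ω
Z = 2900 + j28400 Ω
|Z| = √(2900² + 28400²) = 28600 Ω
∠Z = arctan(28400/2900) = 84.2°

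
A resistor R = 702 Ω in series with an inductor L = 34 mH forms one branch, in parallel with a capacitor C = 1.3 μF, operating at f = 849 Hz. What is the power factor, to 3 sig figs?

0.199

ω = 2πf = 5334 rad/s
X_L = ωL = 181 Ω
X_C = 1/(ωC) = 144 Ω
Branch 1 (R+jX_L): Z₁ = 702 + j181 Ω, |Z₁| = 725 Ω
Branch 2 (−jX_C): Z₂ = −j144 Ω
Parallel: Z = Z₁Z₂/(Z₁+Z₂), |Z| = 149 Ω, ∠Z = -78.5°
cos φ = cos(-78.5°) = 0.199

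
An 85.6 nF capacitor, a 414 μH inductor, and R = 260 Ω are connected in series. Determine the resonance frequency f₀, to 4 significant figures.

26.74 kHz

ω₀ = 1/√(LC) = 1/√(0.000414 × 8.56e-08) = 168000 rad/s
f₀ = ω₀/(2π) = 26.74 kHz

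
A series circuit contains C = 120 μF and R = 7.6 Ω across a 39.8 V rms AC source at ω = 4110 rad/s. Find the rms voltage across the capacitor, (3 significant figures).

X_C = 1/(ωC) = 2.03 Ω
Z = 7.60 − j2.03 Ω
|Z| = √(7.60² + 2.03²) = 7.87 Ω
I = V/|Z| = 5.06 A
V_C = I·|Z_C| = 5.06 × 2.03 = 10.3 V

10.3 V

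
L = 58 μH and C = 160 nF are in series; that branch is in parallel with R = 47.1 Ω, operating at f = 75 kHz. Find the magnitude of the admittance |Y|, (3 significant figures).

74.2 mS

ω = 2πf = 471200 rad/s
X_L = ωL = 27.3 Ω
X_C = 1/(ωC) = 13.3 Ω
Branch 1: Z₁ = R = 47.1 Ω
Branch 2 (series LC): Z₂ = j(X_L − X_C) = j14.1 Ω
Parallel: Z = Z₁Z₂/(Z₁+Z₂), |Z| = 13.5 Ω, ∠Z = 73.4°
|Y| = 1/|Z| = 74.2 mS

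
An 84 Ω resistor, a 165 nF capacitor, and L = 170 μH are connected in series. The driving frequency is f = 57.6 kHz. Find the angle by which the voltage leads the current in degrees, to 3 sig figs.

ω = 2πf = 361900 rad/s
X_L = ωL = 61.5 Ω
X_C = 1/(ωC) = 16.7 Ω
Net reactance X = X_L − X_C = 44.8 Ω
Z = 84.0 + j44.8 Ω
|Z| = √(84.0² + 44.8²) = 95.2 Ω
∠Z = arctan(44.8/84.0) = 28.1°

28.1°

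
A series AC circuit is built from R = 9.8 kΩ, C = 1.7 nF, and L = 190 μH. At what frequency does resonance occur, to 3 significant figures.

ω₀ = 1/√(LC) = 1/√(0.00019 × 1.7e-09) = 1.76e+06 rad/s
f₀ = ω₀/(2π) = 280 kHz

280 kHz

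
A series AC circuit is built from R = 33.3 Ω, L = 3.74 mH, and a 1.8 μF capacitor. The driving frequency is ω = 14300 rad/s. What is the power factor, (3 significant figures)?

X_L = ωL = 53.5 Ω
X_C = 1/(ωC) = 38.9 Ω
Net reactance X = X_L − X_C = 14.6 Ω
Z = 33.3 + j14.6 Ω
|Z| = √(33.3² + 14.6²) = 36.4 Ω
∠Z = arctan(14.6/33.3) = 23.7°
cos φ = cos(23.7°) = 0.916

0.916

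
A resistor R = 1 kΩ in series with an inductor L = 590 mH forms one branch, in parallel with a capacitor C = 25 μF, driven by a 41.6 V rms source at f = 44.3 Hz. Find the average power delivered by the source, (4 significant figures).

1.685 W

ω = 2πf = 278.3 rad/s
X_L = ωL = 164.2 Ω
X_C = 1/(ωC) = 143.7 Ω
Branch 1 (R+jX_L): Z₁ = 1000 + j164.2 Ω, |Z₁| = 1013 Ω
Branch 2 (−jX_C): Z₂ = −j143.7 Ω
Parallel: Z = Z₁Z₂/(Z₁+Z₂), |Z| = 145.6 Ω, ∠Z = -81.85°
I = V/|Z| = 285.7 mA
P = VI cos φ = 41.6 × 0.2857 × cos(-81.85°) = 1.685 W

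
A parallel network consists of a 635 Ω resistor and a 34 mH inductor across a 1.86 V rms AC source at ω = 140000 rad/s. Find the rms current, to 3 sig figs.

2.96 mA

X_L = ωL = 4760 Ω
Parallel: admittances add. Y = 1/R + 1/(jωL)
Y = (0.00157 − j0.000210) S
|Y| = 0.00159 S → |Z| = 1/|Y| = 629 Ω, ∠Z = −∠Y = 7.60°
I = V/|Z| = 1.86/629 = 2.96 mA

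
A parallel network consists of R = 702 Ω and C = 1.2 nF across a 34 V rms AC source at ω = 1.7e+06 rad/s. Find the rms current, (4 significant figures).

X_C = 1/(ωC) = 490.2 Ω
Parallel: admittances add. Y = 1/R + jωC
Y = (0.001425 + j0.002040) S
|Y| = 0.002488 S → |Z| = 1/|Y| = 401.9 Ω, ∠Z = −∠Y = -55.07°
I = V/|Z| = 34/401.9 = 84.60 mA

84.60 mA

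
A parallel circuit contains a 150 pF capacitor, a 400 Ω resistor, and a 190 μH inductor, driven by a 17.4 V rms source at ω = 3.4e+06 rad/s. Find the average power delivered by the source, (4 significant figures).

X_L = ωL = 646.0 Ω
X_C = 1/(ωC) = 1961 Ω
Parallel: admittances add. Y = 1/R + 1/(jωL) + jωC
Y = (0.002500 − j0.001038) S
|Y| = 0.002707 S → |Z| = 1/|Y| = 369.4 Ω, ∠Z = −∠Y = 22.55°
I = V/|Z| = 47.10 mA
P = VI cos φ = 17.4 × 0.04710 × cos(22.55°) = 756.9 mW

756.9 mW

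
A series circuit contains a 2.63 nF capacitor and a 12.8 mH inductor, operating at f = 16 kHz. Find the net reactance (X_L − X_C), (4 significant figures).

ω = 2πf = 100500 rad/s
X_L = ωL = 1287 Ω
X_C = 1/(ωC) = 3782 Ω
X = 1287 − 3782 = -2495 Ω

-2495 Ω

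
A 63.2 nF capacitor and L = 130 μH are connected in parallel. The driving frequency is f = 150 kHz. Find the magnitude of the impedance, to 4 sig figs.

19.45 Ω

ω = 2πf = 942500 rad/s
X_L = ωL = 122.5 Ω
X_C = 1/(ωC) = 16.79 Ω
Parallel: admittances add. Y = 1/(jωL) + jωC
Y = (0 + j0.05140) S
|Y| = 0.05140 S → |Z| = 1/|Y| = 19.45 Ω, ∠Z = −∠Y = -90.00°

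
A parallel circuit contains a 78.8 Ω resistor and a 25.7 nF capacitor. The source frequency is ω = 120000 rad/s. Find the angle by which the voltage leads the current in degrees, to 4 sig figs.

-13.66°

X_C = 1/(ωC) = 324.3 Ω
Parallel: admittances add. Y = 1/R + jωC
Y = (0.01269 + j0.003084) S
|Y| = 0.01306 S → |Z| = 1/|Y| = 76.57 Ω, ∠Z = −∠Y = -13.66°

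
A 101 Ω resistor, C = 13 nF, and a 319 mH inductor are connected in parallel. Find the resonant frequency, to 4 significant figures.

2.471 kHz

ω₀ = 1/√(LC) = 1/√(0.319 × 1.3e-08) = 15530 rad/s
f₀ = ω₀/(2π) = 2.471 kHz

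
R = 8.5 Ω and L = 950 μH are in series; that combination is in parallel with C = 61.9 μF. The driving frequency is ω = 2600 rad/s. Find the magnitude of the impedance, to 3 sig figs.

5.92 Ω

X_L = ωL = 2.47 Ω
X_C = 1/(ωC) = 6.21 Ω
Branch 1 (R+jX_L): Z₁ = 8.50 + j2.47 Ω, |Z₁| = 8.85 Ω
Branch 2 (−jX_C): Z₂ = −j6.21 Ω
Parallel: Z = Z₁Z₂/(Z₁+Z₂), |Z| = 5.92 Ω, ∠Z = -50.0°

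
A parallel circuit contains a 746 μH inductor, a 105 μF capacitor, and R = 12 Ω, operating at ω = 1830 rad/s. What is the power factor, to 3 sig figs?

X_L = ωL = 1.37 Ω
X_C = 1/(ωC) = 5.20 Ω
Parallel: admittances add. Y = 1/R + 1/(jωL) + jωC
Y = (0.0833 − j0.540) S
|Y| = 0.547 S → |Z| = 1/|Y| = 1.83 Ω, ∠Z = −∠Y = 81.2°
cos φ = cos(81.2°) = 0.152

0.152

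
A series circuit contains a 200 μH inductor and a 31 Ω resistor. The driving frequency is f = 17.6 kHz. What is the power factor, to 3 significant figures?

ω = 2πf = 110600 rad/s
X_L = ωL = 22.1 Ω
Z = 31.0 + j22.1 Ω
|Z| = √(31.0² + 22.1²) = 38.1 Ω
∠Z = arctan(22.1/31.0) = 35.5°
cos φ = cos(35.5°) = 0.814

0.814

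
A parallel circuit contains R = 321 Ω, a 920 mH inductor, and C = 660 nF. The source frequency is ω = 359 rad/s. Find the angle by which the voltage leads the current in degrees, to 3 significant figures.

X_L = ωL = 330 Ω
X_C = 1/(ωC) = 4220 Ω
Parallel: admittances add. Y = 1/R + 1/(jωL) + jωC
Y = (0.00312 − j0.00279) S
|Y| = 0.00418 S → |Z| = 1/|Y| = 239 Ω, ∠Z = −∠Y = 41.9°

41.9°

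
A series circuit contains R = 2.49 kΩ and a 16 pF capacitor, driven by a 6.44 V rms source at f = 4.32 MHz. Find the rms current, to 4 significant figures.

1.899 mA

ω = 2πf = 2.714e+07 rad/s
X_C = 1/(ωC) = 2303 Ω
Z = 2490 − j2303 Ω
|Z| = √(2490² + 2303²) = 3391 Ω
I = V/|Z| = 6.44/3391 = 1.899 mA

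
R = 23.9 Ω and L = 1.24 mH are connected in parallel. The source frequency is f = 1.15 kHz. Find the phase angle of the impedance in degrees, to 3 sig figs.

69.4°

ω = 2πf = 7226 rad/s
X_L = ωL = 8.96 Ω
Parallel: admittances add. Y = 1/R + 1/(jωL)
Y = (0.0418 − j0.112) S
|Y| = 0.119 S → |Z| = 1/|Y| = 8.39 Ω, ∠Z = −∠Y = 69.4°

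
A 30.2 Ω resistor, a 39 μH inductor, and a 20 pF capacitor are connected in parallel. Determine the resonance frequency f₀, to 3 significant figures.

5.70 MHz

ω₀ = 1/√(LC) = 1/√(3.9e-05 × 2e-11) = 3.581e+07 rad/s
f₀ = ω₀/(2π) = 5.70 MHz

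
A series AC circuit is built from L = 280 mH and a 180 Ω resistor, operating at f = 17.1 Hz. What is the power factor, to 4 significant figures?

ω = 2πf = 107.4 rad/s
X_L = ωL = 30.08 Ω
Z = 180.0 + j30.08 Ω
|Z| = √(180.0² + 30.08²) = 182.5 Ω
∠Z = arctan(30.08/180.0) = 9.488°
cos φ = cos(9.488°) = 0.9863

0.9863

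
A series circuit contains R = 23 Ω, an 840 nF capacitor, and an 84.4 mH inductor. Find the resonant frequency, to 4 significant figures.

ω₀ = 1/√(LC) = 1/√(0.0844 × 8.4e-07) = 3756 rad/s
f₀ = ω₀/(2π) = 597.7 Hz

597.7 Hz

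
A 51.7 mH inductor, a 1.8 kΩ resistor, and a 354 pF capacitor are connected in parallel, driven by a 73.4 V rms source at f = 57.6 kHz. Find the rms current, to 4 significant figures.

41.14 mA

ω = 2πf = 361900 rad/s
X_L = ωL = 18710 Ω
X_C = 1/(ωC) = 7805 Ω
Parallel: admittances add. Y = 1/R + 1/(jωL) + jωC
Y = (0.0005556 + j7.467e-05) S
|Y| = 0.0005606 S → |Z| = 1/|Y| = 1784 Ω, ∠Z = −∠Y = -7.655°
I = V/|Z| = 73.4/1784 = 41.14 mA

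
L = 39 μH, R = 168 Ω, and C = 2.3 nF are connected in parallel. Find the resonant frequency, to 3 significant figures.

531 kHz

ω₀ = 1/√(LC) = 1/√(3.9e-05 × 2.3e-09) = 3.339e+06 rad/s
f₀ = ω₀/(2π) = 531 kHz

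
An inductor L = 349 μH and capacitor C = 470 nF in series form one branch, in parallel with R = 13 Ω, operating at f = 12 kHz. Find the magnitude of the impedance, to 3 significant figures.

ω = 2πf = 75400 rad/s
X_L = ωL = 26.3 Ω
X_C = 1/(ωC) = 28.2 Ω
Branch 1: Z₁ = R = 13.0 Ω
Branch 2 (series LC): Z₂ = j(X_L − X_C) = −j1.90 Ω
Parallel: Z = Z₁Z₂/(Z₁+Z₂), |Z| = 1.88 Ω, ∠Z = -81.7°

1.88 Ω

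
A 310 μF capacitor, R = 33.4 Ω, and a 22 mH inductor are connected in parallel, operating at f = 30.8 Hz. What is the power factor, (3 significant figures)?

0.169

ω = 2πf = 193.5 rad/s
X_L = ωL = 4.26 Ω
X_C = 1/(ωC) = 16.7 Ω
Parallel: admittances add. Y = 1/R + 1/(jωL) + jωC
Y = (0.0299 − j0.175) S
|Y| = 0.177 S → |Z| = 1/|Y| = 5.64 Ω, ∠Z = −∠Y = 80.3°
cos φ = cos(80.3°) = 0.169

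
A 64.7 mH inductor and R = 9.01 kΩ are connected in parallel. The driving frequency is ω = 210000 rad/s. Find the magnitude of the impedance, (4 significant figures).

7509 Ω

X_L = ωL = 13590 Ω
Parallel: admittances add. Y = 1/R + 1/(jωL)
Y = (0.0001110 − j7.36e-05) S
|Y| = 0.0001332 S → |Z| = 1/|Y| = 7509 Ω, ∠Z = −∠Y = 33.55°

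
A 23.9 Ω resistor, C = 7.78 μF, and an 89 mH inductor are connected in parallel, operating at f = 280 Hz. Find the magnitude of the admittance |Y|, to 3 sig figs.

42.5 mS

ω = 2πf = 1759 rad/s
X_L = ωL = 157 Ω
X_C = 1/(ωC) = 73.1 Ω
Parallel: admittances add. Y = 1/R + 1/(jωL) + jωC
Y = (0.0418 + j0.00730) S
|Y| = 0.0425 S → |Z| = 1/|Y| = 23.5 Ω, ∠Z = −∠Y = -9.90°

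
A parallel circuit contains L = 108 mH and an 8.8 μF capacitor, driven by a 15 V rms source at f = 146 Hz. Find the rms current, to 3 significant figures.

30.3 mA

ω = 2πf = 917.3 rad/s
X_L = ωL = 99.1 Ω
X_C = 1/(ωC) = 124 Ω
Parallel: admittances add. Y = 1/(jωL) + jωC
Y = (0 − j0.00202) S
|Y| = 0.00202 S → |Z| = 1/|Y| = 495 Ω, ∠Z = −∠Y = 90.0°
I = V/|Z| = 15/495 = 30.3 mA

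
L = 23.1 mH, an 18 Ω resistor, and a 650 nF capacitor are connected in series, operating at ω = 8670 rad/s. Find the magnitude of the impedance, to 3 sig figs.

X_L = ωL = 200 Ω
X_C = 1/(ωC) = 177 Ω
Net reactance X = X_L − X_C = 22.8 Ω
Z = 18.0 + j22.8 Ω
|Z| = √(18.0² + 22.8²) = 29.1 Ω

29.1 Ω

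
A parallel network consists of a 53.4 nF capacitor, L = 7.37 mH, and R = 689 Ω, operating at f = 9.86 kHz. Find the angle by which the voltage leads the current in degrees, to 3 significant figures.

ω = 2πf = 61950 rad/s
X_L = ωL = 457 Ω
X_C = 1/(ωC) = 302 Ω
Parallel: admittances add. Y = 1/R + 1/(jωL) + jωC
Y = (0.00145 + j0.00112) S
|Y| = 0.00183 S → |Z| = 1/|Y| = 546 Ω, ∠Z = −∠Y = -37.6°

-37.6°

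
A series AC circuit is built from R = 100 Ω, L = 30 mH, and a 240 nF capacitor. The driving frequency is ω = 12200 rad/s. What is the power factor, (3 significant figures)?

0.971

X_L = ωL = 366 Ω
X_C = 1/(ωC) = 342 Ω
Net reactance X = X_L − X_C = 24.5 Ω
Z = 100 + j24.5 Ω
|Z| = √(100² + 24.5²) = 103 Ω
∠Z = arctan(24.5/100) = 13.8°
cos φ = cos(13.8°) = 0.971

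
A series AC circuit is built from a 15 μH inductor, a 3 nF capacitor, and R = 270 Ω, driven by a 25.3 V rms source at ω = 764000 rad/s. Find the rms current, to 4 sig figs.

X_L = ωL = 11.46 Ω
X_C = 1/(ωC) = 436.3 Ω
Net reactance X = X_L − X_C = -424.8 Ω
Z = 270.0 − j424.8 Ω
|Z| = √(270.0² + 424.8²) = 503.4 Ω
I = V/|Z| = 25.3/503.4 = 50.26 mA

50.26 mA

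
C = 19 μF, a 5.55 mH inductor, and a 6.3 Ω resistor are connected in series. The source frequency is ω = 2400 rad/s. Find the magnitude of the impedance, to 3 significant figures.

X_L = ωL = 13.3 Ω
X_C = 1/(ωC) = 21.9 Ω
Net reactance X = X_L − X_C = -8.61 Ω
Z = 6.30 − j8.61 Ω
|Z| = √(6.30² + 8.61²) = 10.7 Ω

10.7 Ω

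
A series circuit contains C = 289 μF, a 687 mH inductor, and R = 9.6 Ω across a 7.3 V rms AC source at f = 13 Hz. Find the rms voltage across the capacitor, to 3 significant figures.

ω = 2πf = 81.68 rad/s
X_L = ωL = 56.1 Ω
X_C = 1/(ωC) = 42.4 Ω
Net reactance X = X_L − X_C = 13.8 Ω
Z = 9.60 + j13.8 Ω
|Z| = √(9.60² + 13.8²) = 16.8 Ω
I = V/|Z| = 435 mA
V_C = I·|Z_C| = 0.435 × 42.4 = 18.4 V

18.4 V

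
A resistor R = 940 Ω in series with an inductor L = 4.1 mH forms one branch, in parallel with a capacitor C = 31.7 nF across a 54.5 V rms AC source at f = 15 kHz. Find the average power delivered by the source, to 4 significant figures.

2.703 W

ω = 2πf = 94250 rad/s
X_L = ωL = 386.4 Ω
X_C = 1/(ωC) = 334.7 Ω
Branch 1 (R+jX_L): Z₁ = 940.0 + j386.4 Ω, |Z₁| = 1016 Ω
Branch 2 (−jX_C): Z₂ = −j334.7 Ω
Parallel: Z = Z₁Z₂/(Z₁+Z₂), |Z| = 361.3 Ω, ∠Z = -70.80°
I = V/|Z| = 150.8 mA
P = VI cos φ = 54.5 × 0.1508 × cos(-70.80°) = 2.703 W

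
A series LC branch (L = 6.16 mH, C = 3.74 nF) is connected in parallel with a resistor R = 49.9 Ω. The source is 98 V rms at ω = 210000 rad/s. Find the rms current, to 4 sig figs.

5.198 A

X_L = ωL = 1294 Ω
X_C = 1/(ωC) = 1273 Ω
Branch 1: Z₁ = R = 49.90 Ω
Branch 2 (series LC): Z₂ = j(X_L − X_C) = j20.36 Ω
Parallel: Z = Z₁Z₂/(Z₁+Z₂), |Z| = 18.85 Ω, ∠Z = 67.80°
I = V/|Z| = 98/18.85 = 5.198 A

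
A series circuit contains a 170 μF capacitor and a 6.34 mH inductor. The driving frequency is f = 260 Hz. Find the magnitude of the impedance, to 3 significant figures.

ω = 2πf = 1634 rad/s
X_L = ωL = 10.4 Ω
X_C = 1/(ωC) = 3.60 Ω
Net reactance X = X_L − X_C = 6.76 Ω
Z = j6.76 Ω
|Z| = √(0² + 6.76²) = 6.76 Ω

6.76 Ω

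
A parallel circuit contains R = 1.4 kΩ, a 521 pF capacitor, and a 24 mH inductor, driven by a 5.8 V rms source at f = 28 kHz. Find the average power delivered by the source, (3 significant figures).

24.0 mW

ω = 2πf = 175900 rad/s
X_L = ωL = 4220 Ω
X_C = 1/(ωC) = 10900 Ω
Parallel: admittances add. Y = 1/R + 1/(jωL) + jωC
Y = (0.000714 − j0.000145) S
|Y| = 0.000729 S → |Z| = 1/|Y| = 1370 Ω, ∠Z = −∠Y = 11.5°
I = V/|Z| = 4.23 mA
P = VI cos φ = 5.8 × 0.00423 × cos(11.5°) = 24.0 mW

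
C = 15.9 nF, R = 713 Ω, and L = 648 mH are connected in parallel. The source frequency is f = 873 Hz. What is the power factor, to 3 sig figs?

0.991

ω = 2πf = 5485 rad/s
X_L = ωL = 3550 Ω
X_C = 1/(ωC) = 11500 Ω
Parallel: admittances add. Y = 1/R + 1/(jωL) + jωC
Y = (0.00140 − j0.000194) S
|Y| = 0.00142 S → |Z| = 1/|Y| = 706 Ω, ∠Z = −∠Y = 7.88°
cos φ = cos(7.88°) = 0.991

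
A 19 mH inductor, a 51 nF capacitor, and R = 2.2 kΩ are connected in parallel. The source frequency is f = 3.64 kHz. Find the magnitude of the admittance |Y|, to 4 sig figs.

ω = 2πf = 22870 rad/s
X_L = ωL = 434.5 Ω
X_C = 1/(ωC) = 857.3 Ω
Parallel: admittances add. Y = 1/R + 1/(jωL) + jωC
Y = (0.0004545 − j0.001135) S
|Y| = 0.001222 S → |Z| = 1/|Y| = 818.0 Ω, ∠Z = −∠Y = 68.17°

1.222 mS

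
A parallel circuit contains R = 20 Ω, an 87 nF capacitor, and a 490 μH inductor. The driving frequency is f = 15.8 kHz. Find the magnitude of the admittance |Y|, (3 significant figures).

ω = 2πf = 99270 rad/s
X_L = ωL = 48.6 Ω
X_C = 1/(ωC) = 116 Ω
Parallel: admittances add. Y = 1/R + 1/(jωL) + jωC
Y = (0.0500 − j0.0119) S
|Y| = 0.0514 S → |Z| = 1/|Y| = 19.5 Ω, ∠Z = −∠Y = 13.4°

51.4 mS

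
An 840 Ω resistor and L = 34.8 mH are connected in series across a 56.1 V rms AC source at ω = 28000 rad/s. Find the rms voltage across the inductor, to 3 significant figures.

X_L = ωL = 974 Ω
Z = 840 + j974 Ω
|Z| = √(840² + 974²) = 1290 Ω
I = V/|Z| = 43.6 mA
V_L = I·|Z_L| = 0.0436 × 974 = 42.5 V

42.5 V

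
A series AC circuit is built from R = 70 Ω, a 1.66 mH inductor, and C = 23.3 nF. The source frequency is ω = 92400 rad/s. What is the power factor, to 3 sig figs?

X_L = ωL = 153 Ω
X_C = 1/(ωC) = 464 Ω
Net reactance X = X_L − X_C = -311 Ω
Z = 70.0 − j311 Ω
|Z| = √(70.0² + 311²) = 319 Ω
∠Z = arctan(-311/70.0) = -77.3°
cos φ = cos(-77.3°) = 0.220

0.220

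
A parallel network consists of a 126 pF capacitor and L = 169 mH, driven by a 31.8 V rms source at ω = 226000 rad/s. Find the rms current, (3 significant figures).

X_L = ωL = 38200 Ω
X_C = 1/(ωC) = 35100 Ω
Parallel: admittances add. Y = 1/(jωL) + jωC
Y = (0 + j2.29e-06) S
|Y| = 2.29e-06 S → |Z| = 1/|Y| = 436000 Ω, ∠Z = −∠Y = -90.0°
I = V/|Z| = 31.8/436000 = 72.9 μA

72.9 μA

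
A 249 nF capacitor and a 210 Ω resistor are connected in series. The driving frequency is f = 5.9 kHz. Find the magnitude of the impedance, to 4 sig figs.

236.3 Ω

ω = 2πf = 37070 rad/s
X_C = 1/(ωC) = 108.3 Ω
Z = 210.0 − j108.3 Ω
|Z| = √(210.0² + 108.3²) = 236.3 Ω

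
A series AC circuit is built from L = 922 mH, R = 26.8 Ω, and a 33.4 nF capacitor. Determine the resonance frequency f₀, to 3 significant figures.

907 Hz

ω₀ = 1/√(LC) = 1/√(0.922 × 3.34e-08) = 5699 rad/s
f₀ = ω₀/(2π) = 907 Hz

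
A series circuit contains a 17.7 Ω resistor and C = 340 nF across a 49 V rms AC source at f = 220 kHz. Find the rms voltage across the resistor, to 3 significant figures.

ω = 2πf = 1.382e+06 rad/s
X_C = 1/(ωC) = 2.13 Ω
Z = 17.7 − j2.13 Ω
|Z| = √(17.7² + 2.13²) = 17.8 Ω
I = V/|Z| = 2.75 A
V_R = I·|Z_R| = 2.75 × 17.7 = 48.6 V

48.6 V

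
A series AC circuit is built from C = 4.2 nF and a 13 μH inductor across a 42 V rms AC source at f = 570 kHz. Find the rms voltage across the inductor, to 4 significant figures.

ω = 2πf = 3.581e+06 rad/s
X_L = ωL = 46.56 Ω
X_C = 1/(ωC) = 66.48 Ω
Net reactance X = X_L − X_C = -19.92 Ω
Z = − j19.92 Ω
|Z| = √(0² + 19.92²) = 19.92 Ω
I = V/|Z| = 2.108 A
V_L = I·|Z_L| = 2.108 × 46.56 = 98.15 V

98.15 V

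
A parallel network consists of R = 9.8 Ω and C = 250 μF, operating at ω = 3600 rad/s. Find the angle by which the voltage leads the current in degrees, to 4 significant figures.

-83.53°

X_C = 1/(ωC) = 1.111 Ω
Parallel: admittances add. Y = 1/R + jωC
Y = (0.1020 + j0.9000) S
|Y| = 0.9058 S → |Z| = 1/|Y| = 1.104 Ω, ∠Z = −∠Y = -83.53°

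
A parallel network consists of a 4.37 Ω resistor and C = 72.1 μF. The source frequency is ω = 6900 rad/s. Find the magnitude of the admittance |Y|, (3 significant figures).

X_C = 1/(ωC) = 2.01 Ω
Parallel: admittances add. Y = 1/R + jωC
Y = (0.229 + j0.497) S
|Y| = 0.548 S → |Z| = 1/|Y| = 1.83 Ω, ∠Z = −∠Y = -65.3°

548 mS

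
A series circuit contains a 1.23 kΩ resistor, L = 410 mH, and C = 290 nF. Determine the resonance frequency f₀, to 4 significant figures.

ω₀ = 1/√(LC) = 1/√(0.41 × 2.9e-07) = 2900 rad/s
f₀ = ω₀/(2π) = 461.6 Hz

461.6 Hz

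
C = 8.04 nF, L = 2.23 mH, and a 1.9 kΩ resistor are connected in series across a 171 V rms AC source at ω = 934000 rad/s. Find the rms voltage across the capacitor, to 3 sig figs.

8.36 V

X_L = ωL = 2080 Ω
X_C = 1/(ωC) = 133 Ω
Net reactance X = X_L − X_C = 1950 Ω
Z = 1900 + j1950 Ω
|Z| = √(1900² + 1950²) = 2720 Ω
I = V/|Z| = 62.8 mA
V_C = I·|Z_C| = 0.0628 × 133 = 8.36 V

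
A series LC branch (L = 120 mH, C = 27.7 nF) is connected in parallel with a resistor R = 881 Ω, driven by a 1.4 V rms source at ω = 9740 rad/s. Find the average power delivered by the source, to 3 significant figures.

X_L = ωL = 1170 Ω
X_C = 1/(ωC) = 3710 Ω
Branch 1: Z₁ = R = 881 Ω
Branch 2 (series LC): Z₂ = j(X_L − X_C) = −j2540 Ω
Parallel: Z = Z₁Z₂/(Z₁+Z₂), |Z| = 832 Ω, ∠Z = -19.1°
I = V/|Z| = 1.68 mA
P = VI cos φ = 1.4 × 0.00168 × cos(-19.1°) = 2.22 mW

2.22 mW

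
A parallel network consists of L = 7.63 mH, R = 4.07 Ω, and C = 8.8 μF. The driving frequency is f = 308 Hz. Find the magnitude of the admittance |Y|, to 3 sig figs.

ω = 2πf = 1935 rad/s
X_L = ωL = 14.8 Ω
X_C = 1/(ωC) = 58.7 Ω
Parallel: admittances add. Y = 1/R + 1/(jωL) + jωC
Y = (0.246 − j0.0507) S
|Y| = 0.251 S → |Z| = 1/|Y| = 3.99 Ω, ∠Z = −∠Y = 11.7°

251 mS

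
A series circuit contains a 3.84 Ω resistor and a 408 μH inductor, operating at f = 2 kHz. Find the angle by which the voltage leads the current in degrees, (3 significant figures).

ω = 2πf = 12570 rad/s
X_L = ωL = 5.13 Ω
Z = 3.84 + j5.13 Ω
|Z| = √(3.84² + 5.13²) = 6.41 Ω
∠Z = arctan(5.13/3.84) = 53.2°

53.2°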